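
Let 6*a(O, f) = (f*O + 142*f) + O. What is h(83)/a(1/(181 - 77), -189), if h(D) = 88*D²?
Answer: -94572192/697835 ≈ -135.52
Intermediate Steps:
a(O, f) = O/6 + 71*f/3 + O*f/6 (a(O, f) = ((f*O + 142*f) + O)/6 = ((O*f + 142*f) + O)/6 = ((142*f + O*f) + O)/6 = (O + 142*f + O*f)/6 = O/6 + 71*f/3 + O*f/6)
h(83)/a(1/(181 - 77), -189) = (88*83²)/(1/(6*(181 - 77)) + (71/3)*(-189) + (⅙)*(-189)/(181 - 77)) = (88*6889)/((⅙)/104 - 4473 + (⅙)*(-189)/104) = 606232/((⅙)*(1/104) - 4473 + (⅙)*(1/104)*(-189)) = 606232/(1/624 - 4473 - 63/208) = 606232/(-697835/156) = 606232*(-156/697835) = -94572192/697835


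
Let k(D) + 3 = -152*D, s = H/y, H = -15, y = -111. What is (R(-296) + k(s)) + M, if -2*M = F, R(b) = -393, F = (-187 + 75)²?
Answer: -247476/37 ≈ -6688.5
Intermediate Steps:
F = 12544 (F = (-112)² = 12544)
s = 5/37 (s = -15/(-111) = -15*(-1/111) = 5/37 ≈ 0.13514)
M = -6272 (M = -½*12544 = -6272)
k(D) = -3 - 152*D
(R(-296) + k(s)) + M = (-393 + (-3 - 152*5/37)) - 6272 = (-393 + (-3 - 760/37)) - 6272 = (-393 - 871/37) - 6272 = -15412/37 - 6272 = -247476/37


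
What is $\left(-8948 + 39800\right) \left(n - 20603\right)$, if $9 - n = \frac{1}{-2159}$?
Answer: $- \frac{1371755353140}{2159} \approx -6.3537 \cdot 10^{8}$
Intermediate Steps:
$n = \frac{19432}{2159}$ ($n = 9 - \frac{1}{-2159} = 9 - - \frac{1}{2159} = 9 + \frac{1}{2159} = \frac{19432}{2159} \approx 9.0005$)
$\left(-8948 + 39800\right) \left(n - 20603\right) = \left(-8948 + 39800\right) \left(\frac{19432}{2159} - 20603\right) = 30852 \left(- \frac{44462445}{2159}\right) = - \frac{1371755353140}{2159}$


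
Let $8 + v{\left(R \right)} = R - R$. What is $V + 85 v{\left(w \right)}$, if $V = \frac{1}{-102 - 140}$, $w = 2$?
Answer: $- \frac{164561}{242} \approx -680.0$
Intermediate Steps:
$v{\left(R \right)} = -8$ ($v{\left(R \right)} = -8 + \left(R - R\right) = -8 + 0 = -8$)
$V = - \frac{1}{242}$ ($V = \frac{1}{-242} = - \frac{1}{242} \approx -0.0041322$)
$V + 85 v{\left(w \right)} = - \frac{1}{242} + 85 \left(-8\right) = - \frac{1}{242} - 680 = - \frac{164561}{242}$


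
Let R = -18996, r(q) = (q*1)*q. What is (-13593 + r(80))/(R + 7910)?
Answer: 7193/11086 ≈ 0.64884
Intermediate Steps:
r(q) = q**2 (r(q) = q*q = q**2)
(-13593 + r(80))/(R + 7910) = (-13593 + 80**2)/(-18996 + 7910) = (-13593 + 6400)/(-11086) = -7193*(-1/11086) = 7193/11086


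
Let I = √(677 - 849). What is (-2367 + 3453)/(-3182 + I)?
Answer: -20091/58868 - 543*I*√43/2531324 ≈ -0.34129 - 0.0014067*I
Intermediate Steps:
I = 2*I*√43 (I = √(-172) = 2*I*√43 ≈ 13.115*I)
(-2367 + 3453)/(-3182 + I) = (-2367 + 3453)/(-3182 + 2*I*√43) = 1086/(-3182 + 2*I*√43)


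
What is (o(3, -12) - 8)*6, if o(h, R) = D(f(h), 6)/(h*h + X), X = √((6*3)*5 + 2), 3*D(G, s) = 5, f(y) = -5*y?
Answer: -618/11 + 20*√23/11 ≈ -47.462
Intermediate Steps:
D(G, s) = 5/3 (D(G, s) = (⅓)*5 = 5/3)
X = 2*√23 (X = √(18*5 + 2) = √(90 + 2) = √92 = 2*√23 ≈ 9.5917)
o(h, R) = 5/(3*(h² + 2*√23)) (o(h, R) = 5/(3*(h*h + 2*√23)) = 5/(3*(h² + 2*√23)))
(o(3, -12) - 8)*6 = (5/(3*(3² + 2*√23)) - 8)*6 = (5/(3*(9 + 2*√23)) - 8)*6 = (-8 + 5/(3*(9 + 2*√23)))*6 = -48 + 10/(9 + 2*√23)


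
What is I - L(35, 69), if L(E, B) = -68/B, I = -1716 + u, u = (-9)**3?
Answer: -168637/69 ≈ -2444.0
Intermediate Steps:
u = -729
I = -2445 (I = -1716 - 729 = -2445)
I - L(35, 69) = -2445 - (-68)/69 = -2445 - 1*(-68/69) = -2445 + 68/69 = -168637/69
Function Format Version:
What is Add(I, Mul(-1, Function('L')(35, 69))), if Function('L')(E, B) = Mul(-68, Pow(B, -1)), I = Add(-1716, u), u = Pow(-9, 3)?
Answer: Rational(-168637, 69) ≈ -2444.0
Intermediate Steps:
u = -729
I = -2445 (I = Add(-1716, -729) = -2445)
Add(I, Mul(-1, Function('L')(35, 69))) = Add(-2445, Mul(-1, Mul(-68, Pow(69, -1)))) = Add(-2445, Mul(-1, Mul(-68, Rational(1, 69)))) = Add(-2445, Mul(-1, Rational(-68, 69))) = Add(-2445, Rational(68, 69)) = Rational(-168637, 69)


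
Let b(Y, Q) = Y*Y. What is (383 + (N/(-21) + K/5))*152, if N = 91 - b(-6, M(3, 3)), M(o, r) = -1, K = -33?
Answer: 5965544/105 ≈ 56815.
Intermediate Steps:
b(Y, Q) = Y²
N = 55 (N = 91 - 1*(-6)² = 91 - 1*36 = 91 - 36 = 55)
(383 + (N/(-21) + K/5))*152 = (383 + (55/(-21) - 33/5))*152 = (383 + (55*(-1/21) - 33*⅕))*152 = (383 + (-55/21 - 33/5))*152 = (383 - 968/105)*152 = (39247/105)*152 = 5965544/105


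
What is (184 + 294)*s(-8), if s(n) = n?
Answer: -3824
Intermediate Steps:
(184 + 294)*s(-8) = (184 + 294)*(-8) = 478*(-8) = -3824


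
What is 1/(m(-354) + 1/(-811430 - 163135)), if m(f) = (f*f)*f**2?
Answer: 974565/15304666076162639 ≈ 6.3678e-11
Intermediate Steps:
m(f) = f**4 (m(f) = f**2*f**2 = f**4)
1/(m(-354) + 1/(-811430 - 163135)) = 1/((-354)**4 + 1/(-811430 - 163135)) = 1/(15704099856 + 1/(-974565)) = 1/(15704099856 - 1/974565) = 1/(15304666076162639/974565) = 974565/15304666076162639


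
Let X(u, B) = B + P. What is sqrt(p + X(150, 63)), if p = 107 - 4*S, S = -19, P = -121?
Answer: 5*sqrt(5) ≈ 11.180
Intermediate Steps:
X(u, B) = -121 + B (X(u, B) = B - 121 = -121 + B)
p = 183 (p = 107 - 4*(-19) = 107 + 76 = 183)
sqrt(p + X(150, 63)) = sqrt(183 + (-121 + 63)) = sqrt(183 - 58) = sqrt(125) = 5*sqrt(5)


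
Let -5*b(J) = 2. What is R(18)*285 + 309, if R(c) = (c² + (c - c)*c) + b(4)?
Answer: 92535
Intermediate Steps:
b(J) = -⅖ (b(J) = -⅕*2 = -⅖)
R(c) = -⅖ + c² (R(c) = (c² + (c - c)*c) - ⅖ = (c² + 0*c) - ⅖ = (c² + 0) - ⅖ = c² - ⅖ = -⅖ + c²)
R(18)*285 + 309 = (-⅖ + 18²)*285 + 309 = (-⅖ + 324)*285 + 309 = (1618/5)*285 + 309 = 92226 + 309 = 92535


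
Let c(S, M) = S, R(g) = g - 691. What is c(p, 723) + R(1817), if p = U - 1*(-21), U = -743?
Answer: 404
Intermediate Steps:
R(g) = -691 + g
p = -722 (p = -743 - 1*(-21) = -743 + 21 = -722)
c(p, 723) + R(1817) = -722 + (-691 + 1817) = -722 + 1126 = 404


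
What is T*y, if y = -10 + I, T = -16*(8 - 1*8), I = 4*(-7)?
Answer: 0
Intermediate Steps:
I = -28
T = 0 (T = -16*(8 - 8) = -16*0 = 0)
y = -38 (y = -10 - 28 = -38)
T*y = 0*(-38) = 0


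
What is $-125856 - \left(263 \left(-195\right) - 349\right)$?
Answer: $-74222$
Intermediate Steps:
$-125856 - \left(263 \left(-195\right) - 349\right) = -125856 - \left(-51285 - 349\right) = -125856 - -51634 = -125856 + 51634 = -74222$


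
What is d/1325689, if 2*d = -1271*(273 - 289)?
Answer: 10168/1325689 ≈ 0.0076700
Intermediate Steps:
d = 10168 (d = (-1271*(273 - 289))/2 = (-1271*(-16))/2 = (1/2)*20336 = 10168)
d/1325689 = 10168/1325689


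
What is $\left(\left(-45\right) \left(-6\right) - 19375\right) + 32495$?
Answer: $13390$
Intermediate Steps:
$\left(\left(-45\right) \left(-6\right) - 19375\right) + 32495 = \left(270 - 19375\right) + 32495 = -19105 + 32495 = 13390$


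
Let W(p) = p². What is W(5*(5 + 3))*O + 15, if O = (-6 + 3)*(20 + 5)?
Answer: -119985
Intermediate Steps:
O = -75 (O = -3*25 = -75)
W(5*(5 + 3))*O + 15 = (5*(5 + 3))²*(-75) + 15 = (5*8)²*(-75) + 15 = 40²*(-75) + 15 = 1600*(-75) + 15 = -120000 + 15 = -119985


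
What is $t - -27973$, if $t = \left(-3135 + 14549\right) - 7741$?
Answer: $31646$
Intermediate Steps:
$t = 3673$ ($t = 11414 - 7741 = 3673$)
$t - -27973 = 3673 - -27973 = 3673 + 27973 = 31646$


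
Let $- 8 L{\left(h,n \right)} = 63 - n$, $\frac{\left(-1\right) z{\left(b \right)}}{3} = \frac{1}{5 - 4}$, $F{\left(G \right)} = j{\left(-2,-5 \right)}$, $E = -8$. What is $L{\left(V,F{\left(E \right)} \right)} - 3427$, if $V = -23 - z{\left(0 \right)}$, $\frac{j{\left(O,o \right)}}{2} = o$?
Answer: $- \frac{27489}{8} \approx -3436.1$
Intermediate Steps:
$j{\left(O,o \right)} = 2 o$
$F{\left(G \right)} = -10$ ($F{\left(G \right)} = 2 \left(-5\right) = -10$)
$z{\left(b \right)} = -3$ ($z{\left(b \right)} = - \frac{3}{5 - 4} = - \frac{3}{1} = \left(-3\right) 1 = -3$)
$V = -20$ ($V = -23 - -3 = -23 + 3 = -20$)
$L{\left(h,n \right)} = - \frac{63}{8} + \frac{n}{8}$ ($L{\left(h,n \right)} = - \frac{63 - n}{8} = - \frac{63}{8} + \frac{n}{8}$)
$L{\left(V,F{\left(E \right)} \right)} - 3427 = \left(- \frac{63}{8} + \frac{1}{8} \left(-10\right)\right) - 3427 = \left(- \frac{63}{8} - \frac{5}{4}\right) - 3427 = - \frac{73}{8} - 3427 = - \frac{27489}{8}$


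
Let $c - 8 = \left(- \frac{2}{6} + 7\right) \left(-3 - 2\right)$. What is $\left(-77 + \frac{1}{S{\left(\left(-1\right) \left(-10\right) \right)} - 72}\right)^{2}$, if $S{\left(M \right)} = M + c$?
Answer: $\frac{407111329}{68644} \approx 5930.8$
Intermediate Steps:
$c = - \frac{76}{3}$ ($c = 8 + \left(- \frac{2}{6} + 7\right) \left(-3 - 2\right) = 8 + \left(\left(-2\right) \frac{1}{6} + 7\right) \left(-5\right) = 8 + \left(- \frac{1}{3} + 7\right) \left(-5\right) = 8 + \frac{20}{3} \left(-5\right) = 8 - \frac{100}{3} = - \frac{76}{3} \approx -25.333$)
$S{\left(M \right)} = - \frac{76}{3} + M$ ($S{\left(M \right)} = M - \frac{76}{3} = - \frac{76}{3} + M$)
$\left(-77 + \frac{1}{S{\left(\left(-1\right) \left(-10\right) \right)} - 72}\right)^{2} = \left(-77 + \frac{1}{\left(- \frac{76}{3} - -10\right) - 72}\right)^{2} = \left(-77 + \frac{1}{\left(- \frac{76}{3} + 10\right) - 72}\right)^{2} = \left(-77 + \frac{1}{- \frac{46}{3} - 72}\right)^{2} = \left(-77 + \frac{1}{- \frac{262}{3}}\right)^{2} = \left(-77 - \frac{3}{262}\right)^{2} = \left(- \frac{20177}{262}\right)^{2} = \frac{407111329}{68644}$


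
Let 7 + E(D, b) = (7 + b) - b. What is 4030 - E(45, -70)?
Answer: 4030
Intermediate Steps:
E(D, b) = 0 (E(D, b) = -7 + ((7 + b) - b) = -7 + 7 = 0)
4030 - E(45, -70) = 4030 - 1*0 = 4030 + 0 = 4030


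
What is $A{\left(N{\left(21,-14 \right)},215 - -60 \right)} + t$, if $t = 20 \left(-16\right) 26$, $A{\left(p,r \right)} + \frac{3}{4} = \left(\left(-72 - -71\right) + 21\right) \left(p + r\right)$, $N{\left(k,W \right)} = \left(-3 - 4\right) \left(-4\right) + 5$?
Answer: $- \frac{8643}{4} \approx -2160.8$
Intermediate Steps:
$N{\left(k,W \right)} = 33$ ($N{\left(k,W \right)} = \left(-7\right) \left(-4\right) + 5 = 28 + 5 = 33$)
$A{\left(p,r \right)} = - \frac{3}{4} + 20 p + 20 r$ ($A{\left(p,r \right)} = - \frac{3}{4} + \left(\left(-72 - -71\right) + 21\right) \left(p + r\right) = - \frac{3}{4} + \left(\left(-72 + 71\right) + 21\right) \left(p + r\right) = - \frac{3}{4} + \left(-1 + 21\right) \left(p + r\right) = - \frac{3}{4} + 20 \left(p + r\right) = - \frac{3}{4} + \left(20 p + 20 r\right) = - \frac{3}{4} + 20 p + 20 r$)
$t = -8320$ ($t = \left(-320\right) 26 = -8320$)
$A{\left(N{\left(21,-14 \right)},215 - -60 \right)} + t = \left(- \frac{3}{4} + 20 \cdot 33 + 20 \left(215 - -60\right)\right) - 8320 = \left(- \frac{3}{4} + 660 + 20 \left(215 + 60\right)\right) - 8320 = \left(- \frac{3}{4} + 660 + 20 \cdot 275\right) - 8320 = \left(- \frac{3}{4} + 660 + 5500\right) - 8320 = \frac{24637}{4} - 8320 = - \frac{8643}{4}$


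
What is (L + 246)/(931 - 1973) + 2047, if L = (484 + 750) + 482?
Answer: 1065506/521 ≈ 2045.1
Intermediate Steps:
L = 1716 (L = 1234 + 482 = 1716)
(L + 246)/(931 - 1973) + 2047 = (1716 + 246)/(931 - 1973) + 2047 = 1962/(-1042) + 2047 = 1962*(-1/1042) + 2047 = -981/521 + 2047 = 1065506/521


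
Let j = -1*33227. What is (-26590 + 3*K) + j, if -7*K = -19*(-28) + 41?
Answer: -420438/7 ≈ -60063.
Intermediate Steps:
K = -573/7 (K = -(-19*(-28) + 41)/7 = -(532 + 41)/7 = -⅐*573 = -573/7 ≈ -81.857)
j = -33227
(-26590 + 3*K) + j = (-26590 + 3*(-573/7)) - 33227 = (-26590 - 1719/7) - 33227 = -187849/7 - 33227 = -420438/7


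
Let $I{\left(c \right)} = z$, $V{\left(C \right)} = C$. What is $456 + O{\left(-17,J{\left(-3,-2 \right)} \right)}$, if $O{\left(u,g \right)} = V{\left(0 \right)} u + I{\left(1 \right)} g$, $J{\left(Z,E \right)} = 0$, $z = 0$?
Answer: $456$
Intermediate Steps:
$I{\left(c \right)} = 0$
$O{\left(u,g \right)} = 0$ ($O{\left(u,g \right)} = 0 u + 0 g = 0 + 0 = 0$)
$456 + O{\left(-17,J{\left(-3,-2 \right)} \right)} = 456 + 0 = 456$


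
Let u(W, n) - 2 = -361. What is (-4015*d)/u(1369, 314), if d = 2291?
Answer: 9198365/359 ≈ 25622.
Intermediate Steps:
u(W, n) = -359 (u(W, n) = 2 - 361 = -359)
(-4015*d)/u(1369, 314) = -4015*2291/(-359) = -9198365*(-1/359) = 9198365/359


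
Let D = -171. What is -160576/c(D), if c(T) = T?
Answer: 160576/171 ≈ 939.04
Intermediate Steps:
-160576/c(D) = -160576/(-171) = -160576*(-1/171) = 160576/171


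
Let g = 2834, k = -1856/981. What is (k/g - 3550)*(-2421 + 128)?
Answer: 11315437419454/1390077 ≈ 8.1402e+6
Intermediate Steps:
k = -1856/981 (k = -1856*1/981 = -1856/981 ≈ -1.8919)
(k/g - 3550)*(-2421 + 128) = (-1856/981/2834 - 3550)*(-2421 + 128) = (-1856/981*1/2834 - 3550)*(-2293) = (-928/1390077 - 3550)*(-2293) = -4934774278/1390077*(-2293) = 11315437419454/1390077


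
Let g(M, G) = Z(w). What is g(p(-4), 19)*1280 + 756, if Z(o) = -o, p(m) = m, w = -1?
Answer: 2036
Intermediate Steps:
g(M, G) = 1 (g(M, G) = -1*(-1) = 1)
g(p(-4), 19)*1280 + 756 = 1*1280 + 756 = 1280 + 756 = 2036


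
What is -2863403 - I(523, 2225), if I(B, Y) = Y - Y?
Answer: -2863403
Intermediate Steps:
I(B, Y) = 0
-2863403 - I(523, 2225) = -2863403 - 1*0 = -2863403 + 0 = -2863403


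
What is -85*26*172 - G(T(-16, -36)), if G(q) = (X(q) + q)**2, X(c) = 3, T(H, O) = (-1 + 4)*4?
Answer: -380345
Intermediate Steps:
T(H, O) = 12 (T(H, O) = 3*4 = 12)
G(q) = (3 + q)**2
-85*26*172 - G(T(-16, -36)) = -85*26*172 - (3 + 12)**2 = -2210*172 - 1*15**2 = -380120 - 1*225 = -380120 - 225 = -380345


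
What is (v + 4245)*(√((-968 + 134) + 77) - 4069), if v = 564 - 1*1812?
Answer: -12194793 + 2997*I*√757 ≈ -1.2195e+7 + 82458.0*I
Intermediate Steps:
v = -1248 (v = 564 - 1812 = -1248)
(v + 4245)*(√((-968 + 134) + 77) - 4069) = (-1248 + 4245)*(√((-968 + 134) + 77) - 4069) = 2997*(√(-834 + 77) - 4069) = 2997*(√(-757) - 4069) = 2997*(I*√757 - 4069) = 2997*(-4069 + I*√757) = -12194793 + 2997*I*√757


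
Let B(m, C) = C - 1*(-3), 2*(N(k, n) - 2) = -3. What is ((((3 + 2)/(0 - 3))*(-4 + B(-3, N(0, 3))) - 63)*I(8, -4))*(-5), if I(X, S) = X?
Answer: 7460/3 ≈ 2486.7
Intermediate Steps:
N(k, n) = ½ (N(k, n) = 2 + (½)*(-3) = 2 - 3/2 = ½)
B(m, C) = 3 + C (B(m, C) = C + 3 = 3 + C)
((((3 + 2)/(0 - 3))*(-4 + B(-3, N(0, 3))) - 63)*I(8, -4))*(-5) = ((((3 + 2)/(0 - 3))*(-4 + (3 + ½)) - 63)*8)*(-5) = (((5/(-3))*(-4 + 7/2) - 63)*8)*(-5) = (((5*(-⅓))*(-½) - 63)*8)*(-5) = ((-5/3*(-½) - 63)*8)*(-5) = ((⅚ - 63)*8)*(-5) = -373/6*8*(-5) = -1492/3*(-5) = 7460/3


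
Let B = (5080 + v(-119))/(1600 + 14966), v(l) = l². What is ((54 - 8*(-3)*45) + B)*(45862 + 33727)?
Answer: 1496677910065/16566 ≈ 9.0346e+7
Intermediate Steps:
B = 19241/16566 (B = (5080 + (-119)²)/(1600 + 14966) = (5080 + 14161)/16566 = 19241*(1/16566) = 19241/16566 ≈ 1.1615)
((54 - 8*(-3)*45) + B)*(45862 + 33727) = ((54 - 8*(-3)*45) + 19241/16566)*(45862 + 33727) = ((54 + 24*45) + 19241/16566)*79589 = ((54 + 1080) + 19241/16566)*79589 = (1134 + 19241/16566)*79589 = (18805085/16566)*79589 = 1496677910065/16566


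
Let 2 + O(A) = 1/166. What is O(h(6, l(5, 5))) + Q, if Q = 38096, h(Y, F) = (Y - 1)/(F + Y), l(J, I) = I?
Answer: 6323605/166 ≈ 38094.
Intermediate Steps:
h(Y, F) = (-1 + Y)/(F + Y)
O(A) = -331/166 (O(A) = -2 + 1/166 = -331/166)
O(h(6, l(5, 5))) + Q = -331/166 + 38096 = 6323605/166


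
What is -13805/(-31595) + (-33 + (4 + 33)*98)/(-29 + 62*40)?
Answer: 29471378/15487869 ≈ 1.9029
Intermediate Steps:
-13805/(-31595) + (-33 + (4 + 33)*98)/(-29 + 62*40) = -13805*(-1/31595) + (-33 + 37*98)/(-29 + 2480) = 2761/6319 + (-33 + 3626)/2451 = 2761/6319 + 3593*(1/2451) = 2761/6319 + 3593/2451 = 29471378/15487869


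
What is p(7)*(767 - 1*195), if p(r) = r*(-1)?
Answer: -4004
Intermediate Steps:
p(r) = -r
p(7)*(767 - 1*195) = (-1*7)*(767 - 1*195) = -7*(767 - 195) = -7*572 = -4004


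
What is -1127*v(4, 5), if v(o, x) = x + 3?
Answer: -9016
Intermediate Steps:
v(o, x) = 3 + x
-1127*v(4, 5) = -1127*(3 + 5) = -1127*8 = -9016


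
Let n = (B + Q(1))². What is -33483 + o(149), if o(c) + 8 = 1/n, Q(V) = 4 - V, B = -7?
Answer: -535855/16 ≈ -33491.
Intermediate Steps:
n = 16 (n = (-7 + (4 - 1*1))² = (-7 + (4 - 1))² = (-7 + 3)² = (-4)² = 16)
o(c) = -127/16 (o(c) = -8 + 1/16 = -127/16)
-33483 + o(149) = -33483 - 127/16 = -535855/16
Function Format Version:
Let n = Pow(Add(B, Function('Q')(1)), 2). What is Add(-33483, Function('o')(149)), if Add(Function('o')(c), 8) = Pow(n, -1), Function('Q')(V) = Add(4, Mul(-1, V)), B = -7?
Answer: Rational(-535855, 16) ≈ -33491.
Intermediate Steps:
n = 16 (n = Pow(Add(-7, Add(4, Mul(-1, 1))), 2) = Pow(Add(-7, Add(4, -1)), 2) = Pow(Add(-7, 3), 2) = Pow(-4, 2) = 16)
Function('o')(c) = Rational(-127, 16) (Function('o')(c) = Add(-8, Pow(16, -1)) = Add(-8, Rational(1, 16)) = Rational(-127, 16))
Add(-33483, Function('o')(149)) = Add(-33483, Rational(-127, 16)) = Rational(-535855, 16)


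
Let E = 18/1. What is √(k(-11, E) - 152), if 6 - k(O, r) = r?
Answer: 2*I*√41 ≈ 12.806*I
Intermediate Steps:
E = 18 (E = 18*1 = 18)
k(O, r) = 6 - r
√(k(-11, E) - 152) = √((6 - 1*18) - 152) = √((6 - 18) - 152) = √(-12 - 152) = √(-164) = 2*I*√41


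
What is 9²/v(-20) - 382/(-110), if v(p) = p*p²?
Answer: 304709/88000 ≈ 3.4626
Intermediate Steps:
v(p) = p³
9²/v(-20) - 382/(-110) = 9²/((-20)³) - 382/(-110) = 81/(-8000) - 382*(-1/110) = 81*(-1/8000) + 191/55 = -81/8000 + 191/55 = 304709/88000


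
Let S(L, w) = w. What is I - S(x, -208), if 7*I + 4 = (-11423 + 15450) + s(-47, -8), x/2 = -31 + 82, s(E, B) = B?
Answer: 5471/7 ≈ 781.57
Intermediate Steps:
x = 102 (x = 2*(-31 + 82) = 2*51 = 102)
I = 4015/7 (I = -4/7 + ((-11423 + 15450) - 8)/7 = -4/7 + (4027 - 8)/7 = -4/7 + (⅐)*4019 = -4/7 + 4019/7 = 4015/7 ≈ 573.57)
I - S(x, -208) = 4015/7 - 1*(-208) = 4015/7 + 208 = 5471/7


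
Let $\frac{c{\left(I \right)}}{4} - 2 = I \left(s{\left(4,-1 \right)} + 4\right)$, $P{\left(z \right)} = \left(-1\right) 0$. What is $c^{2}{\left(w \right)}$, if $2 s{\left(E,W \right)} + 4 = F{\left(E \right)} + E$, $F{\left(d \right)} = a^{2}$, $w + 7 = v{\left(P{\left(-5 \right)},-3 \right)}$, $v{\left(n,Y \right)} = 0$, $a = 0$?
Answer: $10816$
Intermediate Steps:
$P{\left(z \right)} = 0$
$w = -7$ ($w = -7 + 0 = -7$)
$F{\left(d \right)} = 0$ ($F{\left(d \right)} = 0^{2} = 0$)
$s{\left(E,W \right)} = -2 + \frac{E}{2}$ ($s{\left(E,W \right)} = -2 + \frac{0 + E}{2} = -2 + \frac{E}{2}$)
$c{\left(I \right)} = 8 + 16 I$ ($c{\left(I \right)} = 8 + 4 I \left(\left(-2 + \frac{1}{2} \cdot 4\right) + 4\right) = 8 + 4 I \left(\left(-2 + 2\right) + 4\right) = 8 + 4 I \left(0 + 4\right) = 8 + 4 I 4 = 8 + 4 \cdot 4 I = 8 + 16 I$)
$c^{2}{\left(w \right)} = \left(8 + 16 \left(-7\right)\right)^{2} = \left(8 - 112\right)^{2} = \left(-104\right)^{2} = 10816$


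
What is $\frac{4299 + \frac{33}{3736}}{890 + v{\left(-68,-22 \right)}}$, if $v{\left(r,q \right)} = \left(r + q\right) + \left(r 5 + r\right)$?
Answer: $\frac{16061097}{1464512} \approx 10.967$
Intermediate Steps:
$v{\left(r,q \right)} = q + 7 r$ ($v{\left(r,q \right)} = \left(q + r\right) + \left(5 r + r\right) = \left(q + r\right) + 6 r = q + 7 r$)
$\frac{4299 + \frac{33}{3736}}{890 + v{\left(-68,-22 \right)}} = \frac{4299 + \frac{33}{3736}}{890 + \left(-22 + 7 \left(-68\right)\right)} = \frac{4299 + 33 \cdot \frac{1}{3736}}{890 - 498} = \frac{4299 + \frac{33}{3736}}{890 - 498} = \frac{16061097}{3736 \cdot 392} = \frac{16061097}{3736} \cdot \frac{1}{392} = \frac{16061097}{1464512}$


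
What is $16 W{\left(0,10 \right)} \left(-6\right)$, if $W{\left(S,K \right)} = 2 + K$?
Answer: $-1152$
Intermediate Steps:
$16 W{\left(0,10 \right)} \left(-6\right) = 16 \left(2 + 10\right) \left(-6\right) = 16 \cdot 12 \left(-6\right) = 192 \left(-6\right) = -1152$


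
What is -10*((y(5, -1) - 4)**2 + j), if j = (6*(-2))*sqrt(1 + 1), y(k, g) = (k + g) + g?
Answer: -10 + 120*sqrt(2) ≈ 159.71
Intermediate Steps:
y(k, g) = k + 2*g (y(k, g) = (g + k) + g = k + 2*g)
j = -12*sqrt(2) ≈ -16.971
-10*((y(5, -1) - 4)**2 + j) = -10*(((5 + 2*(-1)) - 4)**2 - 12*sqrt(2)) = -10*(((5 - 2) - 4)**2 - 12*sqrt(2)) = -10*((3 - 4)**2 - 12*sqrt(2)) = -10*((-1)**2 - 12*sqrt(2)) = -10*(1 - 12*sqrt(2)) = -10 + 120*sqrt(2)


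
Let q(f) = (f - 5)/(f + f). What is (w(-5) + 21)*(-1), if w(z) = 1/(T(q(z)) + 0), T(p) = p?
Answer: -22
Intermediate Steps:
q(f) = (-5 + f)/(2*f) (q(f) = (-5 + f)/((2*f)) = (-5 + f)*(1/(2*f)) = (-5 + f)/(2*f))
w(z) = 2*z/(-5 + z) (w(z) = 1/((-5 + z)/(2*z) + 0) = 1/((-5 + z)/(2*z)) = 2*z/(-5 + z))
(w(-5) + 21)*(-1) = (2*(-5)/(-5 - 5) + 21)*(-1) = (2*(-5)/(-10) + 21)*(-1) = (2*(-5)*(-⅒) + 21)*(-1) = (1 + 21)*(-1) = 22*(-1) = -22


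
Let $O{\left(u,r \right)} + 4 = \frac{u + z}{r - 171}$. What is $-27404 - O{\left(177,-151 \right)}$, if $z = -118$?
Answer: $- \frac{8822741}{322} \approx -27400.0$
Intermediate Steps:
$O{\left(u,r \right)} = -4 + \frac{-118 + u}{-171 + r}$ ($O{\left(u,r \right)} = -4 + \frac{u - 118}{r - 171} = -4 + \frac{-118 + u}{-171 + r}$)
$-27404 - O{\left(177,-151 \right)} = -27404 - \frac{566 + 177 - -604}{-171 - 151} = -27404 - \frac{566 + 177 + 604}{-322} = -27404 - \left(- \frac{1}{322}\right) 1347 = -27404 - - \frac{1347}{322} = -27404 + \frac{1347}{322} = - \frac{8822741}{322}$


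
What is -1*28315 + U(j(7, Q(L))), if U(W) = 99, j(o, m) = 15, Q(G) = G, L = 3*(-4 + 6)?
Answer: -28216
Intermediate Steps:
L = 6 (L = 3*2 = 6)
-1*28315 + U(j(7, Q(L))) = -1*28315 + 99 = -28315 + 99 = -28216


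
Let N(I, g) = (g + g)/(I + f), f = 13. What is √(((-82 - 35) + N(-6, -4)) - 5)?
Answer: I*√6034/7 ≈ 11.097*I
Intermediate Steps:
N(I, g) = 2*g/(13 + I) (N(I, g) = (g + g)/(I + 13) = (2*g)/(13 + I) = 2*g/(13 + I))
√(((-82 - 35) + N(-6, -4)) - 5) = √(((-82 - 35) + 2*(-4)/(13 - 6)) - 5) = √((-117 + 2*(-4)/7) - 5) = √((-117 + 2*(-4)*(⅐)) - 5) = √((-117 - 8/7) - 5) = √(-827/7 - 5) = √(-862/7) = I*√6034/7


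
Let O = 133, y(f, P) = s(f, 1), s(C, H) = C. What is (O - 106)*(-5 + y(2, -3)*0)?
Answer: -135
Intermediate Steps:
y(f, P) = f
(O - 106)*(-5 + y(2, -3)*0) = (133 - 106)*(-5 + 2*0) = 27*(-5 + 0) = 27*(-5) = -135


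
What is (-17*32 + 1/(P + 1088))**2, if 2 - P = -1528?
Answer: 2028320004481/6853924 ≈ 2.9594e+5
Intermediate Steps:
P = 1530 (P = 2 - 1*(-1528) = 2 + 1528 = 1530)
(-17*32 + 1/(P + 1088))**2 = (-17*32 + 1/(1530 + 1088))**2 = (-544 + 1/2618)**2 = (-1424191/2618)**2 = 2028320004481/6853924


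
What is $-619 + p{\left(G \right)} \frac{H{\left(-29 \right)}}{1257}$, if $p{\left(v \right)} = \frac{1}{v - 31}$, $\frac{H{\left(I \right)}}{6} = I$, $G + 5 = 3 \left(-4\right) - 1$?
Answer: $- \frac{12708631}{20531} \approx -619.0$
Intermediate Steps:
$G = -18$ ($G = -5 + \left(3 \left(-4\right) - 1\right) = -5 - 13 = -18$)
$H{\left(I \right)} = 6 I$
$p{\left(v \right)} = \frac{1}{-31 + v}$
$-619 + p{\left(G \right)} \frac{H{\left(-29 \right)}}{1257} = -619 + \frac{6 \left(-29\right) \frac{1}{1257}}{-31 - 18} = -619 + \frac{\left(-174\right) \frac{1}{1257}}{-49} = -619 - - \frac{58}{20531} = -619 + \frac{58}{20531} = - \frac{12708631}{20531}$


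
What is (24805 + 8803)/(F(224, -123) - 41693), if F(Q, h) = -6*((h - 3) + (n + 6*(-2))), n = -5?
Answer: -33608/40835 ≈ -0.82302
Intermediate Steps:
F(Q, h) = 120 - 6*h (F(Q, h) = -6*((h - 3) + (-5 + 6*(-2))) = -6*((-3 + h) + (-5 - 12)) = -6*((-3 + h) - 17) = -6*(-20 + h) = 120 - 6*h)
(24805 + 8803)/(F(224, -123) - 41693) = (24805 + 8803)/((120 - 6*(-123)) - 41693) = 33608/((120 + 738) - 41693) = 33608/(858 - 41693) = 33608/(-40835) = 33608*(-1/40835) = -33608/40835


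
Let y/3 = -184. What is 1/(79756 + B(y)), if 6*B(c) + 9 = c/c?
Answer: 3/239264 ≈ 1.2538e-5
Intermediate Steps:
y = -552 (y = 3*(-184) = -552)
B(c) = -4/3 (B(c) = -3/2 + (c/c)/6 = -3/2 + (⅙)*1 = -3/2 + ⅙ = -4/3)
1/(79756 + B(y)) = 1/(79756 - 4/3) = 1/(239264/3) = 3/239264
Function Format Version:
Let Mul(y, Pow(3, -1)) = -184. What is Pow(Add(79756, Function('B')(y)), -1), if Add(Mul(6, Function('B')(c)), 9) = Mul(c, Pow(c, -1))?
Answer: Rational(3, 239264) ≈ 1.2538e-5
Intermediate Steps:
y = -552 (y = Mul(3, -184) = -552)
Function('B')(c) = Rational(-4, 3) (Function('B')(c) = Add(Rational(-3, 2), Mul(Rational(1, 6), Mul(c, Pow(c, -1)))) = Add(Rational(-3, 2), Mul(Rational(1, 6), 1)) = Add(Rational(-3, 2), Rational(1, 6)) = Rational(-4, 3))
Pow(Add(79756, Function('B')(y)), -1) = Pow(Add(79756, Rational(-4, 3)), -1) = Pow(Rational(239264, 3), -1) = Rational(3, 239264)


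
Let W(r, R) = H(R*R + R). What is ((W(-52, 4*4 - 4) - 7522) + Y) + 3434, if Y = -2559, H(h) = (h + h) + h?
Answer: -6179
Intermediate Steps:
H(h) = 3*h (H(h) = 2*h + h = 3*h)
W(r, R) = 3*R + 3*R² (W(r, R) = 3*(R*R + R) = 3*(R² + R) = 3*(R + R²) = 3*R + 3*R²)
((W(-52, 4*4 - 4) - 7522) + Y) + 3434 = ((3*(4*4 - 4)*(1 + (4*4 - 4)) - 7522) - 2559) + 3434 = ((3*(16 - 4)*(1 + (16 - 4)) - 7522) - 2559) + 3434 = ((3*12*(1 + 12) - 7522) - 2559) + 3434 = ((3*12*13 - 7522) - 2559) + 3434 = ((468 - 7522) - 2559) + 3434 = (-7054 - 2559) + 3434 = -9613 + 3434 = -6179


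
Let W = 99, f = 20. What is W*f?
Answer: 1980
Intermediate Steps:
W*f = 99*20 = 1980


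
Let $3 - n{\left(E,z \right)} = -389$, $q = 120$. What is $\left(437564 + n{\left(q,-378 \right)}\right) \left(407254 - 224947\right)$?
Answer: $79842444492$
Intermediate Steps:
$n{\left(E,z \right)} = 392$ ($n{\left(E,z \right)} = 3 - -389 = 3 + 389 = 392$)
$\left(437564 + n{\left(q,-378 \right)}\right) \left(407254 - 224947\right) = \left(437564 + 392\right) \left(407254 - 224947\right) = 437956 \cdot 182307 = 79842444492$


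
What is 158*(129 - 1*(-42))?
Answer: 27018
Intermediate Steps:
158*(129 - 1*(-42)) = 158*(129 + 42) = 158*171 = 27018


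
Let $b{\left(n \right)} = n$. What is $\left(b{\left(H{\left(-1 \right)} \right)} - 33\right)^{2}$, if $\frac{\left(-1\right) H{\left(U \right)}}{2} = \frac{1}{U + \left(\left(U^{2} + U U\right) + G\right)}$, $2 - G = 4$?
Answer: $961$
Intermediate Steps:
$G = -2$ ($G = 2 - 4 = -2$)
$H{\left(U \right)} = - \frac{2}{-2 + U + 2 U^{2}}$ ($H{\left(U \right)} = - \frac{2}{U - \left(2 - U^{2} - U U\right)} = - \frac{2}{U + \left(\left(U^{2} + U^{2}\right) - 2\right)} = - \frac{2}{U + \left(2 U^{2} - 2\right)} = - \frac{2}{U + \left(-2 + 2 U^{2}\right)} = - \frac{2}{-2 + U + 2 U^{2}}$)
$\left(b{\left(H{\left(-1 \right)} \right)} - 33\right)^{2} = \left(- \frac{2}{-2 - 1 + 2 \left(-1\right)^{2}} - 33\right)^{2} = \left(- \frac{2}{-2 - 1 + 2 \cdot 1} - 33\right)^{2} = \left(- \frac{2}{-2 - 1 + 2} - 33\right)^{2} = \left(- \frac{2}{-1} - 33\right)^{2} = \left(\left(-2\right) \left(-1\right) - 33\right)^{2} = \left(2 - 33\right)^{2} = \left(-31\right)^{2} = 961$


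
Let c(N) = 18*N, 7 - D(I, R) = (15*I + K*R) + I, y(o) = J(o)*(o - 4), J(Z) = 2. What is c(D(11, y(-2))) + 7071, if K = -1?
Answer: 3813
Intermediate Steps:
y(o) = -8 + 2*o (y(o) = 2*(o - 4) = 2*(-4 + o) = -8 + 2*o)
D(I, R) = 7 + R - 16*I (D(I, R) = 7 - ((15*I - R) + I) = 7 - ((-R + 15*I) + I) = 7 - (-R + 16*I) = 7 + (R - 16*I) = 7 + R - 16*I)
c(D(11, y(-2))) + 7071 = 18*(7 + (-8 + 2*(-2)) - 16*11) + 7071 = 18*(7 + (-8 - 4) - 176) + 7071 = 18*(7 - 12 - 176) + 7071 = 18*(-181) + 7071 = -3258 + 7071 = 3813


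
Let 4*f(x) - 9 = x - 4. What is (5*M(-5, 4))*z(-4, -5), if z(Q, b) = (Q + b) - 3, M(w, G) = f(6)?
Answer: -165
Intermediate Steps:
f(x) = 5/4 + x/4 (f(x) = 9/4 + (x - 4)/4 = 9/4 + (-4 + x)/4 = 9/4 + (-1 + x/4) = 5/4 + x/4)
M(w, G) = 11/4 (M(w, G) = 5/4 + (¼)*6 = 5/4 + 3/2 = 11/4)
z(Q, b) = -3 + Q + b
(5*M(-5, 4))*z(-4, -5) = (5*(11/4))*(-3 - 4 - 5) = (55/4)*(-12) = -165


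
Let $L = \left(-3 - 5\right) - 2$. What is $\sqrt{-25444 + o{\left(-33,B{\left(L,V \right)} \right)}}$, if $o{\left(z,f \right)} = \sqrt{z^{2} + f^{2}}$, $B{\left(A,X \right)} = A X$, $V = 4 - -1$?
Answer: $\sqrt{-25444 + \sqrt{3589}} \approx 159.32 i$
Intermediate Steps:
$L = -10$ ($L = -8 - 2 = -10$)
$V = 5$ ($V = 4 + 1 = 5$)
$o{\left(z,f \right)} = \sqrt{f^{2} + z^{2}}$
$\sqrt{-25444 + o{\left(-33,B{\left(L,V \right)} \right)}} = \sqrt{-25444 + \sqrt{\left(\left(-10\right) 5\right)^{2} + \left(-33\right)^{2}}} = \sqrt{-25444 + \sqrt{\left(-50\right)^{2} + 1089}} = \sqrt{-25444 + \sqrt{2500 + 1089}} = \sqrt{-25444 + \sqrt{3589}}$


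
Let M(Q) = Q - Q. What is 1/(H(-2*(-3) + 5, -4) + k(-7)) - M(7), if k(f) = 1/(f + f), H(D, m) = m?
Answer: -14/57 ≈ -0.24561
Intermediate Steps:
k(f) = 1/(2*f)
M(Q) = 0
1/(H(-2*(-3) + 5, -4) + k(-7)) - M(7) = 1/(-4 + (1/2)/(-7)) - 1*0 = 1/(-4 + (1/2)*(-1/7)) + 0 = 1/(-4 - 1/14) + 0 = 1/(-57/14) + 0 = -14/57 + 0 = -14/57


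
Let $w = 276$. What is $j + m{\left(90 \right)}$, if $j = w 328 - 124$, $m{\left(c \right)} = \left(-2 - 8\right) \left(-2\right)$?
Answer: $90424$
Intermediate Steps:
$m{\left(c \right)} = 20$ ($m{\left(c \right)} = \left(-10\right) \left(-2\right) = 20$)
$j = 90404$ ($j = 276 \cdot 328 - 124 = 90528 - 124 = 90404$)
$j + m{\left(90 \right)} = 90404 + 20 = 90424$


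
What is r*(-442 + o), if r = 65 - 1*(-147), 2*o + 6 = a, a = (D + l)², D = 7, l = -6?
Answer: -94234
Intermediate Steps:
a = 1 (a = (7 - 6)² = 1² = 1)
o = -5/2 (o = -3 + (½)*1 = -3 + ½ = -5/2 ≈ -2.5000)
r = 212 (r = 65 + 147 = 212)
r*(-442 + o) = 212*(-442 - 5/2) = 212*(-889/2) = -94234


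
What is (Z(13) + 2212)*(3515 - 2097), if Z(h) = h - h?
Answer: 3136616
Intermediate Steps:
Z(h) = 0
(Z(13) + 2212)*(3515 - 2097) = (0 + 2212)*(3515 - 2097) = 2212*1418 = 3136616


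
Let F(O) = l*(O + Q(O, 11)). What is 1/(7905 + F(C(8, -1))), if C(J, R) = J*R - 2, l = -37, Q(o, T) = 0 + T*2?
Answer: 1/7461 ≈ 0.00013403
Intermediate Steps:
Q(o, T) = 2*T (Q(o, T) = 0 + 2*T = 2*T)
C(J, R) = -2 + J*R
F(O) = -814 - 37*O (F(O) = -37*(O + 2*11) = -37*(O + 22) = -37*(22 + O) = -814 - 37*O)
1/(7905 + F(C(8, -1))) = 1/(7905 + (-814 - 37*(-2 + 8*(-1)))) = 1/(7905 + (-814 - 37*(-2 - 8))) = 1/(7905 + (-814 - 37*(-10))) = 1/(7905 + (-814 + 370)) = 1/(7905 - 444) = 1/7461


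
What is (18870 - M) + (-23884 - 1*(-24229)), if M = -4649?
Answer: 23864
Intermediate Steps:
(18870 - M) + (-23884 - 1*(-24229)) = (18870 - 1*(-4649)) + (-23884 - 1*(-24229)) = (18870 + 4649) + (-23884 + 24229) = 23519 + 345 = 23864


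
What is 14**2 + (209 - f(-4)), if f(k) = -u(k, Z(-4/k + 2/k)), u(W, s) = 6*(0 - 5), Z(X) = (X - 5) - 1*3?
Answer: 375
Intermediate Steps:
Z(X) = -8 + X (Z(X) = (-5 + X) - 3 = -8 + X)
u(W, s) = -30 (u(W, s) = 6*(-5) = -30)
f(k) = 30 (f(k) = -1*(-30) = 30)
14**2 + (209 - f(-4)) = 14**2 + (209 - 1*30) = 196 + (209 - 30) = 196 + 179 = 375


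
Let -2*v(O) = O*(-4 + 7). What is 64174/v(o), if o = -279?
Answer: 128348/837 ≈ 153.34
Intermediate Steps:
v(O) = -3*O/2 (v(O) = -O*(-4 + 7)/2 = -O*3/2 = -3*O/2)
64174/v(o) = 64174/((-3/2*(-279))) = 64174/(837/2) = 64174*(2/837) = 128348/837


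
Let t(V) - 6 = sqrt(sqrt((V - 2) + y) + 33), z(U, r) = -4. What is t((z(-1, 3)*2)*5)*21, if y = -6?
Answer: 126 + 21*sqrt(33 + 4*I*sqrt(3)) ≈ 247.29 + 12.595*I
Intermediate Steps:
t(V) = 6 + sqrt(33 + sqrt(-8 + V)) (t(V) = 6 + sqrt(sqrt((V - 2) - 6) + 33) = 6 + sqrt(sqrt((-2 + V) - 6) + 33) = 6 + sqrt(sqrt(-8 + V) + 33) = 6 + sqrt(33 + sqrt(-8 + V)))
t((z(-1, 3)*2)*5)*21 = (6 + sqrt(33 + sqrt(-8 - 4*2*5)))*21 = (6 + sqrt(33 + sqrt(-8 - 8*5)))*21 = (6 + sqrt(33 + sqrt(-8 - 40)))*21 = (6 + sqrt(33 + sqrt(-48)))*21 = (6 + sqrt(33 + 4*I*sqrt(3)))*21 = 126 + 21*sqrt(33 + 4*I*sqrt(3))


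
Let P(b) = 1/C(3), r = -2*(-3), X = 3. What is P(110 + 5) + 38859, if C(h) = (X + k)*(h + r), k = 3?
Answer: 2098387/54 ≈ 38859.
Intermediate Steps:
r = 6
C(h) = 36 + 6*h (C(h) = (3 + 3)*(h + 6) = 6*(6 + h) = 36 + 6*h)
P(b) = 1/54 (P(b) = 1/(36 + 6*3) = 1/(36 + 18) = 1/54)
P(110 + 5) + 38859 = 1/54 + 38859 = 2098387/54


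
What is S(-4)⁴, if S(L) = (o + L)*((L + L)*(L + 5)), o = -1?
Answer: 2560000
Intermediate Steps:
S(L) = 2*L*(-1 + L)*(5 + L) (S(L) = (-1 + L)*((L + L)*(L + 5)) = (-1 + L)*((2*L)*(5 + L)) = (-1 + L)*(2*L*(5 + L)) = 2*L*(-1 + L)*(5 + L))
S(-4)⁴ = (2*(-4)*(-5 + (-4)² + 4*(-4)))⁴ = (2*(-4)*(-5 + 16 - 16))⁴ = (2*(-4)*(-5))⁴ = 40⁴ = 2560000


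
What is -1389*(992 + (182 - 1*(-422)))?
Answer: -2216844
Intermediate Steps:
-1389*(992 + (182 - 1*(-422))) = -1389*(992 + (182 + 422)) = -1389*(992 + 604) = -1389*1596 = -2216844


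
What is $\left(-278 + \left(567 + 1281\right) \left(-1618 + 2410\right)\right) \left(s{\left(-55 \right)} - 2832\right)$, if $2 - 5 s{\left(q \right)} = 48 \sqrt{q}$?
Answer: $- \frac{20717939404}{5} - \frac{70240224 i \sqrt{55}}{5} \approx -4.1436 \cdot 10^{9} - 1.0418 \cdot 10^{8} i$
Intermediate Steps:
$s{\left(q \right)} = \frac{2}{5} - \frac{48 \sqrt{q}}{5}$
$\left(-278 + \left(567 + 1281\right) \left(-1618 + 2410\right)\right) \left(s{\left(-55 \right)} - 2832\right) = \left(-278 + \left(567 + 1281\right) \left(-1618 + 2410\right)\right) \left(\left(\frac{2}{5} - \frac{48 \sqrt{-55}}{5}\right) - 2832\right) = \left(-278 + 1848 \cdot 792\right) \left(\left(\frac{2}{5} - \frac{48 i \sqrt{55}}{5}\right) - 2832\right) = \left(-278 + 1463616\right) \left(\left(\frac{2}{5} - \frac{48 i \sqrt{55}}{5}\right) - 2832\right) = 1463338 \left(- \frac{14158}{5} - \frac{48 i \sqrt{55}}{5}\right) = - \frac{20717939404}{5} - \frac{70240224 i \sqrt{55}}{5}$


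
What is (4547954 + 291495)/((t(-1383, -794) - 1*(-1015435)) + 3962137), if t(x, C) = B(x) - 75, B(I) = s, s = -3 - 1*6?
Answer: 102967/105904 ≈ 0.97227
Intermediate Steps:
s = -9 (s = -3 - 6 = -9)
B(I) = -9
t(x, C) = -84 (t(x, C) = -9 - 75 = -84)
(4547954 + 291495)/((t(-1383, -794) - 1*(-1015435)) + 3962137) = (4547954 + 291495)/((-84 - 1*(-1015435)) + 3962137) = 4839449/((-84 + 1015435) + 3962137) = 4839449/(1015351 + 3962137) = 4839449/4977488 = 4839449*(1/4977488) = 102967/105904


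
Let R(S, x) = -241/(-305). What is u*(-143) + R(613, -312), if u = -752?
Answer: 32798721/305 ≈ 1.0754e+5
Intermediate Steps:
R(S, x) = 241/305 (R(S, x) = -241*(-1/305) = 241/305)
u*(-143) + R(613, -312) = -752*(-143) + 241/305 = 107536 + 241/305 = 32798721/305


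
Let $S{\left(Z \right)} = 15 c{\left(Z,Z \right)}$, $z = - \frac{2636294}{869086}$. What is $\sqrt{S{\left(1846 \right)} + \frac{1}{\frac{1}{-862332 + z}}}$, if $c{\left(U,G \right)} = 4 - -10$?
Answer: $\frac{i \sqrt{162793017208889399}}{434543} \approx 928.51 i$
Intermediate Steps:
$z = - \frac{1318147}{434543}$ ($z = \left(-2636294\right) \frac{1}{869086} = - \frac{1318147}{434543} \approx -3.0334$)
$c{\left(U,G \right)} = 14$ ($c{\left(U,G \right)} = 4 + 10 = 14$)
$S{\left(Z \right)} = 210$ ($S{\left(Z \right)} = 15 \cdot 14 = 210$)
$\sqrt{S{\left(1846 \right)} + \frac{1}{\frac{1}{-862332 + z}}} = \sqrt{210 + \frac{1}{\frac{1}{-862332 - \frac{1318147}{434543}}}} = \sqrt{210 + \frac{1}{\frac{1}{- \frac{374721652423}{434543}}}} = \sqrt{210 + \frac{1}{- \frac{434543}{374721652423}}} = \sqrt{210 - \frac{374721652423}{434543}} = \sqrt{- \frac{374630398393}{434543}} = \frac{i \sqrt{162793017208889399}}{434543}$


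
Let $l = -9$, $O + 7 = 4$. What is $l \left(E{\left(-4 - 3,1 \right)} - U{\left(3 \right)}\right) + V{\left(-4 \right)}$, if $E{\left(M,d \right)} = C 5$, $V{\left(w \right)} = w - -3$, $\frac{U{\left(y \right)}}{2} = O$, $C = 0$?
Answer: $-55$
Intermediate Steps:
$O = -3$ ($O = -7 + 4 = -3$)
$U{\left(y \right)} = -6$ ($U{\left(y \right)} = 2 \left(-3\right) = -6$)
$V{\left(w \right)} = 3 + w$ ($V{\left(w \right)} = w + 3 = 3 + w$)
$E{\left(M,d \right)} = 0$ ($E{\left(M,d \right)} = 0 \cdot 5 = 0$)
$l \left(E{\left(-4 - 3,1 \right)} - U{\left(3 \right)}\right) + V{\left(-4 \right)} = - 9 \left(0 - -6\right) + \left(3 - 4\right) = - 9 \left(0 + 6\right) - 1 = \left(-9\right) 6 - 1 = -54 - 1 = -55$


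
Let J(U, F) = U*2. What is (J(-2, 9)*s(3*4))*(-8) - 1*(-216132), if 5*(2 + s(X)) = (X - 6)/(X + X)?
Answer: 1080348/5 ≈ 2.1607e+5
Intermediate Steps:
J(U, F) = 2*U
s(X) = -2 + (-6 + X)/(10*X) (s(X) = -2 + ((X - 6)/(X + X))/5 = -2 + ((-6 + X)/((2*X)))/5 = -2 + ((-6 + X)*(1/(2*X)))/5 = -2 + ((-6 + X)/(2*X))/5 = -2 + (-6 + X)/(10*X))
(J(-2, 9)*s(3*4))*(-8) - 1*(-216132) = ((2*(-2))*((-6 - 57*4)/(10*((3*4)))))*(-8) - 1*(-216132) = -2*(-6 - 19*12)/(5*12)*(-8) + 216132 = -2*(-6 - 228)/(5*12)*(-8) + 216132 = -2*(-234)/(5*12)*(-8) + 216132 = -4*(-39/20)*(-8) + 216132 = (39/5)*(-8) + 216132 = -312/5 + 216132 = 1080348/5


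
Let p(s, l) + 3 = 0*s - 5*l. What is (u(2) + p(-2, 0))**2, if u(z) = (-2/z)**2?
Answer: 4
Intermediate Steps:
p(s, l) = -3 - 5*l (p(s, l) = -3 + (0*s - 5*l) = -3 + (0 - 5*l) = -3 - 5*l)
u(z) = 4/z**2
(u(2) + p(-2, 0))**2 = (4/2**2 + (-3 - 5*0))**2 = (4*(1/4) + (-3 + 0))**2 = (1 - 3)**2 = (-2)**2 = 4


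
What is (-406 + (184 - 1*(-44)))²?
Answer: 31684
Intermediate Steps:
(-406 + (184 - 1*(-44)))² = (-406 + (184 + 44))² = (-406 + 228)² = (-178)² = 31684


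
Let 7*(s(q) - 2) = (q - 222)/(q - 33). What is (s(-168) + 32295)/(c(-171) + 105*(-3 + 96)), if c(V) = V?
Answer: 1683047/499954 ≈ 3.3664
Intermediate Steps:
s(q) = 2 + (-222 + q)/(7*(-33 + q)) (s(q) = 2 + ((q - 222)/(q - 33))/7 = 2 + ((-222 + q)/(-33 + q))/7 = 2 + (-222 + q)/(7*(-33 + q)))
(s(-168) + 32295)/(c(-171) + 105*(-3 + 96)) = (3*(-228 + 5*(-168))/(7*(-33 - 168)) + 32295)/(-171 + 105*(-3 + 96)) = ((3/7)*(-228 - 840)/(-201) + 32295)/(-171 + 105*93) = ((3/7)*(-1/201)*(-1068) + 32295)/(-171 + 9765) = (1068/469 + 32295)/9594 = (15147423/469)*(1/9594) = 1683047/499954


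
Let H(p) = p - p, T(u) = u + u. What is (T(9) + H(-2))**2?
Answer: 324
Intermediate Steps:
T(u) = 2*u
H(p) = 0
(T(9) + H(-2))**2 = (2*9 + 0)**2 = (18 + 0)**2 = 18**2 = 324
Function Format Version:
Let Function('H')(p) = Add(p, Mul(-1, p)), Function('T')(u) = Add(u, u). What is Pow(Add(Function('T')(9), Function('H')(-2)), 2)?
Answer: 324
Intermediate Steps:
Function('T')(u) = Mul(2, u)
Function('H')(p) = 0
Pow(Add(Function('T')(9), Function('H')(-2)), 2) = Pow(Add(Mul(2, 9), 0), 2) = Pow(Add(18, 0), 2) = Pow(18, 2) = 324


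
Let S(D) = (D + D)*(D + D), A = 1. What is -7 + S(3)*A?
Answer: 29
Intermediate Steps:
S(D) = 4*D**2 (S(D) = (2*D)*(2*D) = 4*D**2)
-7 + S(3)*A = -7 + (4*3**2)*1 = -7 + (4*9)*1 = -7 + 36*1 = -7 + 36 = 29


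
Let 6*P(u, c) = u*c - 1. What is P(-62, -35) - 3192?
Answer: -5661/2 ≈ -2830.5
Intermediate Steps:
P(u, c) = -⅙ + c*u/6 (P(u, c) = (u*c - 1)/6 = (c*u - 1)/6 = (-1 + c*u)/6 = -⅙ + c*u/6)
P(-62, -35) - 3192 = (-⅙ + (⅙)*(-35)*(-62)) - 3192 = (-⅙ + 1085/3) - 3192 = 723/2 - 3192 = -5661/2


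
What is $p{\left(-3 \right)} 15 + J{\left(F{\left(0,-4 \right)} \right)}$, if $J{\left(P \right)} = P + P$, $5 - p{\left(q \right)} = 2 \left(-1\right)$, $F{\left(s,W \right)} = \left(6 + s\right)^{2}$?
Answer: $177$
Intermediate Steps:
$p{\left(q \right)} = 7$ ($p{\left(q \right)} = 5 - 2 \left(-1\right) = 5 - -2 = 5 + 2 = 7$)
$J{\left(P \right)} = 2 P$
$p{\left(-3 \right)} 15 + J{\left(F{\left(0,-4 \right)} \right)} = 7 \cdot 15 + 2 \left(6 + 0\right)^{2} = 105 + 2 \cdot 6^{2} = 105 + 2 \cdot 36 = 105 + 72 = 177$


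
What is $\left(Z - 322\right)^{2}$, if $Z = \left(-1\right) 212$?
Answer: $285156$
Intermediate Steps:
$Z = -212$
$\left(Z - 322\right)^{2} = \left(-212 - 322\right)^{2} = \left(-534\right)^{2} = 285156$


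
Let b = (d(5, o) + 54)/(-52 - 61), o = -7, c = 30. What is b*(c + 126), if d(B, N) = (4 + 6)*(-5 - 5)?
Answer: 7176/113 ≈ 63.504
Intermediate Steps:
d(B, N) = -100 (d(B, N) = 10*(-10) = -100)
b = 46/113 (b = (-100 + 54)/(-52 - 61) = -46/(-113) = -46*(-1/113) = 46/113 ≈ 0.40708)
b*(c + 126) = 46*(30 + 126)/113 = (46/113)*156 = 7176/113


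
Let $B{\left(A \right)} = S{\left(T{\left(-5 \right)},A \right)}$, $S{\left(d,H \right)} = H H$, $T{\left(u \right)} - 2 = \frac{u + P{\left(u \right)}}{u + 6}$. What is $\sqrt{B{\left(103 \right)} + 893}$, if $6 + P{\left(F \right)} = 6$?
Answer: $9 \sqrt{142} \approx 107.25$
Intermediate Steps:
$P{\left(F \right)} = 0$ ($P{\left(F \right)} = -6 + 6 = 0$)
$T{\left(u \right)} = 2 + \frac{u}{6 + u}$ ($T{\left(u \right)} = 2 + \frac{u + 0}{u + 6} = 2 + \frac{u}{6 + u}$)
$S{\left(d,H \right)} = H^{2}$
$B{\left(A \right)} = A^{2}$
$\sqrt{B{\left(103 \right)} + 893} = \sqrt{103^{2} + 893} = \sqrt{10609 + 893} = \sqrt{11502} = 9 \sqrt{142}$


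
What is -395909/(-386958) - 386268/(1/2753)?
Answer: -411489513128323/386958 ≈ -1.0634e+9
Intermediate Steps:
-395909/(-386958) - 386268/(1/2753) = -395909*(-1/386958) - 386268/1/2753 = 395909/386958 - 386268*2753 = 395909/386958 - 1063395804 = -411489513128323/386958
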